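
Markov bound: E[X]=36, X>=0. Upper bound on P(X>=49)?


Markov: P(X >= a) <= E[X]/a
P(X >= 49) <= 36/49

36/49


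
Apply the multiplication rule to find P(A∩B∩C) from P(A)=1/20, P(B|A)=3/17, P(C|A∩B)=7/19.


P(A∩B∩C) = P(A) * P(B|A) * P(C|A∩B)
= 1/20 * 3/17 * 7/19
= 3/340 * 7/19 = 21/6460

21/6460


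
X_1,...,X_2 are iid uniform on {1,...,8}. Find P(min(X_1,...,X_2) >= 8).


P(min >= 8) = P(all X_i >= 8) = (P(X_1 >= 8))^2
= (1/8)^2 = 1/64

1/64


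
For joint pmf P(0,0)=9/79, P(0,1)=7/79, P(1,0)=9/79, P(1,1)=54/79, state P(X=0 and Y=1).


Read from table: P(X=0, Y=1) = 7/79

7/79


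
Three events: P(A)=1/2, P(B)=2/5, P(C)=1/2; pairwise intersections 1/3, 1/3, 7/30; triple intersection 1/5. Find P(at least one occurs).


P(A∪B∪C) = P(A)+P(B)+P(C) - P(AB)-P(AC)-P(BC) + P(ABC)
= 1/2+2/5+1/2 - 1/3-1/3-7/30 + 1/5
= 7/10

7/10


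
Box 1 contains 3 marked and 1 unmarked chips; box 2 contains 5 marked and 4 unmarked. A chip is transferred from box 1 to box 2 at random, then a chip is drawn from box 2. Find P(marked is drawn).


P(transfer marked) = 3/4; P(transfer unmarked) = 1/4
If marked transferred: Urn II has 6 marked of 10, so P(marked|marked moved) = 3/5
If unmarked transferred: Urn II has 5 marked of 10, so P(marked|unmarked moved) = 1/2
By total probability: P(marked) = 3/4*3/5 + 1/4*1/2 = 23/40

23/40


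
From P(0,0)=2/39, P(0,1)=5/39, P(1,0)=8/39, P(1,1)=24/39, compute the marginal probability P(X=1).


P(X=1) = P(1,0)+P(1,1) = 8/39 + 24/39 = 32/39

32/39


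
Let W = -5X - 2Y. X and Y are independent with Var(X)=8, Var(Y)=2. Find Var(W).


Independence => Cov(X,Y)=0
Var(-5X - 2Y) = (-5)^2*Var(X) + (-2)^2*Var(Y)
= 25*8 + 4*2 = 208

208


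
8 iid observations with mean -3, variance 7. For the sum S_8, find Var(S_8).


By independence, Var(S_n) = n*Var(X_1) = 8*7 = 56

56


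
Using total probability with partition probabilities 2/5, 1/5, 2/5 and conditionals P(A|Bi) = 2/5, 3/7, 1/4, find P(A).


P(A) = P(A|B1)P(B1) + P(A|B2)P(B2) + P(A|B3)P(B3)
= 2/5*2/5 + 3/7*1/5 + 1/4*2/5
= 4/25 + 3/35 + 1/10 = 121/350

121/350


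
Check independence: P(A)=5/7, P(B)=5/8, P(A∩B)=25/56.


P(A)*P(B) = 5/7*5/8 = 25/56
P(A∩B) = 25/56, which equals P(A)P(B), so independent

Yes, A and B are independent


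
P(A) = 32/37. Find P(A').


P(A') = 1 - P(A) = 1 - 32/37 = 5/37

5/37


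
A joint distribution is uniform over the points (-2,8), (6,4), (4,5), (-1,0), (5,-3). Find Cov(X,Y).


E[X]=12/5, E[Y]=14/5, E[XY]=13/5
Cov(X,Y) = E[XY] - E[X]E[Y] = 13/5 - 12/5*14/5 = -103/25

-103/25


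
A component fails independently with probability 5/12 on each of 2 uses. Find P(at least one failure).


P(at least one) = 1 - P(none)
P(none) = (1 - 5/12)^2 = (7/12)^2 = 49/144
P(at least one) = 1 - 49/144 = 95/144

95/144


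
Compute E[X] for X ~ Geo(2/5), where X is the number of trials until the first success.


For geometric (trials until first success), E[X] = 1/p = 1/(2/5) = 5/2

5/2


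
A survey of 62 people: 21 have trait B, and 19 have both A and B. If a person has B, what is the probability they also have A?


P(A|B) = P(A∩B)/P(B) = (19/62)/(21/62) = 19/21

19/21


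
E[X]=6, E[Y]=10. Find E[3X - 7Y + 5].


E[3X - 7Y + 5] = 3*E[X] - 7*E[Y] + 5
= (3)*(6) + (-7)*(10) + (5)
= 18 - 70 + 5 = -47

-47


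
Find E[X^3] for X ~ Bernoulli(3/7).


For Bernoulli: X in {0,1}
E[X^3] = 0^3*(1-3/7) + 1^3*3/7 = 3/7

3/7


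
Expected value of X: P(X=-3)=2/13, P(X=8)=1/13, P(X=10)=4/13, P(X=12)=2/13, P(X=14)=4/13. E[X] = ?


E[X] = sum(x * P(x))
= -3*2/13 + 8*1/13 + 10*4/13 + 12*2/13 + 14*4/13
= 122/13

122/13


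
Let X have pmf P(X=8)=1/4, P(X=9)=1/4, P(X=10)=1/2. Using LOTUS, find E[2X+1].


E[2X+1] = sum(g(x)*P(x))
= 17*1/4 + 19*1/4 + 21*1/2
= 39/2

39/2


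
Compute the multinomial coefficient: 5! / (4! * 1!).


5! = 120
Denominator: 4!=24 * 1!=1
Coefficient = 120 / 24 = 5

5


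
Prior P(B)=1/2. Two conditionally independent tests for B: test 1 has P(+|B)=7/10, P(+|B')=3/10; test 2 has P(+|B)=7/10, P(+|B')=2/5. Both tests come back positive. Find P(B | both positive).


After test 1: P(+) = 7/10*1/2 + 3/10*1/2 = 1/2
P(B|+) = (7/20)/(1/2) = 7/10
After test 2 (use post1 as new prior): P(+) = 7/10*7/10 + 2/5*3/10 = 61/100
P(B|+,+) = (49/100)/(61/100) = 49/61

49/61


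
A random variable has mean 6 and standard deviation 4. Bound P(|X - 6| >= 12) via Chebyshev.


k = 12/4 = 3
Chebyshev: P(|X-mu| >= k*sigma) <= 1/k^2 = 1/3^2 = 1/9

1/9


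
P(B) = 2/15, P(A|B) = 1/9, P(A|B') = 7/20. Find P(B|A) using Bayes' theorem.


P(A) = P(A|B)P(B) + P(A|B')P(B') = 1/9*2/15 + 7/20*13/15 = 859/2700
P(B|A) = P(A|B)P(B)/P(A) = (2/135)/(859/2700) = 40/859

40/859


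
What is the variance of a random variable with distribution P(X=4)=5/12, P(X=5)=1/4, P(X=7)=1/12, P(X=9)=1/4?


E[X] = 23/4, E[X^2] = 149/4
Var(X) = E[X^2] - (E[X])^2 = 149/4 - (23/4)^2 = 67/16

67/16


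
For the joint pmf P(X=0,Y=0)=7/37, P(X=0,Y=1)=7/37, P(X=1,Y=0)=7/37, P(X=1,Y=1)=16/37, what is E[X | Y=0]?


P(Y=0) = 14/37
E[X|Y=0] = (0*7 + 1*7)/14 = 7/14 = 1/2

1/2


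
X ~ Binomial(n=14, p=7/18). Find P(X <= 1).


P(X<=1) = P(X=0) + P(X=1)
= 379749833583241/374813367582081024 + 1691612895052619/187406683791040512
= 3762975623688479/374813367582081024

3762975623688479/374813367582081024


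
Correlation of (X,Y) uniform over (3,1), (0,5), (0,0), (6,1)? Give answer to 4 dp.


Cov(X,Y) = -1.6875, Var(X) = 6.1875, Var(Y) = 3.6875
rho = Cov/(sqrt(VarX)*sqrt(VarY)) = -0.3533

-0.3533


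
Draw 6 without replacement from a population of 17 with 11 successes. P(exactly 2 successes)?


P(X=2) = C(11,2)*C(6,4) / C(17,6)
= 55*15 / 12376
= 825/12376

825/12376


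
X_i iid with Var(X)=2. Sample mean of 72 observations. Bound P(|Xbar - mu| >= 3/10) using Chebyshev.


Var(Xbar) = Var(X)/n = 2/72
Chebyshev: P(|Xbar-mu| >= 3/10) <= Var(Xbar)/(3/10)^2 = (1/36)/(9/100) = 25/81

25/81


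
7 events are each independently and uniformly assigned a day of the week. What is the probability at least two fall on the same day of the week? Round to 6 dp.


P(all different) = prod((7-i)/7 for i=0..6) = 0.006120
P(at least one match) = 1 - 0.006120 = 0.993880

0.993880


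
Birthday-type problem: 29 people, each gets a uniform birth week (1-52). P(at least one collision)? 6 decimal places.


P(all different) = prod((52-i)/52 for i=0..28) = 0.000054
P(at least one match) = 1 - 0.000054 = 0.999946

0.999946


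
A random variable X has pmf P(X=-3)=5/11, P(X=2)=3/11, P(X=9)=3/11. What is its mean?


E[X] = sum(x * P(x))
= -3*5/11 + 2*3/11 + 9*3/11
= 18/11

18/11


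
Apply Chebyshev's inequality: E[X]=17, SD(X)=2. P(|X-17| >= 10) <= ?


k = 10/2 = 5
Chebyshev: P(|X-mu| >= k*sigma) <= 1/k^2 = 1/5^2 = 1/25

1/25


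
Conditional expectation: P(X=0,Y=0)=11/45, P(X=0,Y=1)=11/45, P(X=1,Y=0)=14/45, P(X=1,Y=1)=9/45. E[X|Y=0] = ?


P(Y=0) = 25/45
E[X|Y=0] = (0*11 + 1*14)/25 = 14/25

14/25


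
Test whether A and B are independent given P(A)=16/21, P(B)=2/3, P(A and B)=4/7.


P(A)*P(B) = 16/21*2/3 = 32/63
P(A∩B) = 4/7 != 32/63, so not independent

No, A and B are not independent


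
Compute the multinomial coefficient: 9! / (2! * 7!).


9! = 362880
Denominator: 2!=2 * 7!=5040
Coefficient = 362880 / 10080 = 36

36


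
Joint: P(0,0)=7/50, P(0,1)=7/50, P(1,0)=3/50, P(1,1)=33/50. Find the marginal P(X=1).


P(X=1) = P(1,0)+P(1,1) = 3/50 + 33/50 = 36/50 = 18/25

18/25


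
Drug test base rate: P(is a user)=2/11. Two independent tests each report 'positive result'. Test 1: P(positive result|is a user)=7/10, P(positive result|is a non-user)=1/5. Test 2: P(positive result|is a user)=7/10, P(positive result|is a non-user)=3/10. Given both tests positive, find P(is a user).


After test 1: P(+) = 7/10*2/11 + 1/5*9/11 = 16/55
P(B|+) = (7/55)/(16/55) = 7/16
After test 2 (use post1 as new prior): P(+) = 7/10*7/16 + 3/10*9/16 = 19/40
P(B|+,+) = (49/160)/(19/40) = 49/76

49/76


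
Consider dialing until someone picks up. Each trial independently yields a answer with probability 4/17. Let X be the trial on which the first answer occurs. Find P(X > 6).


P(X > 6) = P(first 6 trials all fail) = (1-p)^6 = (13/17)^6 = 4826809/24137569

4826809/24137569


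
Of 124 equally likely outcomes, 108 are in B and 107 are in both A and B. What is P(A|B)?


P(A|B) = P(A∩B)/P(B) = (107/124)/(108/124) = 107/108

107/108


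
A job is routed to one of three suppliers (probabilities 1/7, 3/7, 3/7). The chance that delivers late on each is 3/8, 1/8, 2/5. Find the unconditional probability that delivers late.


P(A) = P(A|B1)P(B1) + P(A|B2)P(B2) + P(A|B3)P(B3)
= 3/8*1/7 + 1/8*3/7 + 2/5*3/7
= 3/56 + 3/56 + 6/35 = 39/140

39/140


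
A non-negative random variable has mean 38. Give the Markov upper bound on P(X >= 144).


Markov: P(X >= a) <= E[X]/a
P(X >= 144) <= 38/144 = 19/72

19/72


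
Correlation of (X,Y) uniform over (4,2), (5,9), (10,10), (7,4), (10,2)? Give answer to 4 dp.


Cov(X,Y) = 1.3200, Var(X) = 6.1600, Var(Y) = 11.8400
rho = Cov/(sqrt(VarX)*sqrt(VarY)) = 0.1546

0.1546


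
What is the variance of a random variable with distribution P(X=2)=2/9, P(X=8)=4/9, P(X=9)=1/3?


E[X] = 7, E[X^2] = 169/3
Var(X) = E[X^2] - (E[X])^2 = 169/3 - (7)^2 = 22/3

22/3


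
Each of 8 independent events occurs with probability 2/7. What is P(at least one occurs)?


P(at least one) = 1 - P(none)
P(none) = (1 - 2/7)^8 = (5/7)^8 = 390625/5764801
P(at least one) = 1 - 390625/5764801 = 5374176/5764801

5374176/5764801


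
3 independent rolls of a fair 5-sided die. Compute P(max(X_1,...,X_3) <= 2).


P(max <= 2) = P(all X_i <= 2) = (P(X_1 <= 2))^3
= (2/5)^3 = 8/125

8/125


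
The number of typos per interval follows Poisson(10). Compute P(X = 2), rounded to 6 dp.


P(X=2) = e^(-10) * 10^2 / 2!
≈ 0.00004539992976 * 100 / 2
≈ 0.002270

0.002270


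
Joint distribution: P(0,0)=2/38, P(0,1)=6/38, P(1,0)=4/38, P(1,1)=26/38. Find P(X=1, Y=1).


Read from table: P(X=1, Y=1) = 26/38 = 13/19

13/19


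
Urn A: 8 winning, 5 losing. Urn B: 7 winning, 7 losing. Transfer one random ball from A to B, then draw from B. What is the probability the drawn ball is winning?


P(transfer winning) = 8/13; P(transfer losing) = 5/13
If winning transferred: Urn II has 8 winning of 15, so P(winning|winning moved) = 8/15
If losing transferred: Urn II has 7 winning of 15, so P(winning|losing moved) = 7/15
By total probability: P(winning) = 8/13*8/15 + 5/13*7/15 = 33/65

33/65


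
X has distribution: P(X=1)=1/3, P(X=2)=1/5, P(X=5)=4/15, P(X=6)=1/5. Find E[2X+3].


E[2X+3] = sum(g(x)*P(x))
= 5*1/3 + 7*1/5 + 13*4/15 + 15*1/5
= 143/15

143/15


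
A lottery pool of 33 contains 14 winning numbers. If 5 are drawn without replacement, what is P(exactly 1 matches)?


P(X=1) = C(14,1)*C(19,4) / C(33,5)
= 14*3876 / 237336
= 54264/237336 = 2261/9889

2261/9889


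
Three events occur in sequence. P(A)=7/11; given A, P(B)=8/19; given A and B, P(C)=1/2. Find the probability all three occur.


P(A∩B∩C) = P(A) * P(B|A) * P(C|A∩B)
= 7/11 * 8/19 * 1/2
= 56/209 * 1/2 = 28/209

28/209


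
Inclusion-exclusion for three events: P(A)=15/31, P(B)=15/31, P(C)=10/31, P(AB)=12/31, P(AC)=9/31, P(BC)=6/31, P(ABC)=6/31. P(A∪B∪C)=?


P(A∪B∪C) = P(A)+P(B)+P(C) - P(AB)-P(AC)-P(BC) + P(ABC)
= 15/31+15/31+10/31 - 12/31-9/31-6/31 + 6/31
= 19/31

19/31


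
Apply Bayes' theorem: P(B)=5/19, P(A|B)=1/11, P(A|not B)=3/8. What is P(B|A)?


P(A) = P(A|B)P(B) + P(A|B')P(B') = 1/11*5/19 + 3/8*14/19 = 251/836
P(B|A) = P(A|B)P(B)/P(A) = (5/209)/(251/836) = 20/251

20/251


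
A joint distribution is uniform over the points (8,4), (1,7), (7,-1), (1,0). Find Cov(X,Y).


E[X]=17/4, E[Y]=5/2, E[XY]=8
Cov(X,Y) = E[XY] - E[X]E[Y] = 8 - 17/4*5/2 = -21/8

-21/8


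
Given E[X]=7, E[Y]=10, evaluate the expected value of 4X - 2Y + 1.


E[4X - 2Y + 1] = 4*E[X] - 2*E[Y] + 1
= (4)*(7) + (-2)*(10) + (1)
= 28 - 20 + 1 = 9

9


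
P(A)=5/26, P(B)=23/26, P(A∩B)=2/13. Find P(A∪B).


P(A∪B) = P(A) + P(B) - P(A∩B)
= 5/26 + 23/26 - 2/13 = 12/13

12/13


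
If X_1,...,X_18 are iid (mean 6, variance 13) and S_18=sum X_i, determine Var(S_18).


By independence, Var(S_n) = n*Var(X_1) = 18*13 = 234

234


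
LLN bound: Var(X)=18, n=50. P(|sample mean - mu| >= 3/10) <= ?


Var(Xbar) = Var(X)/n = 18/50
Chebyshev: P(|Xbar-mu| >= 3/10) <= Var(Xbar)/(3/10)^2 = (9/25)/(9/100) = 4
Bound exceeds 1, so trivial bound: 1

1


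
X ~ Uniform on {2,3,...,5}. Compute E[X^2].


E[X^2] = (1/4) * sum(x^2 for x=2..5)
= 54/4 = 27/2

27/2


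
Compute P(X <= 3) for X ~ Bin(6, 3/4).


P(X<=3) = P(X=0) + P(X=1) + P(X=2) + P(X=3)
= 1/4096 + 9/2048 + 135/4096 + 135/1024
= 347/2048

347/2048


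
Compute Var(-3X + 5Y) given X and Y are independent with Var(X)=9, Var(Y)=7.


Independence => Cov(X,Y)=0
Var(-3X + 5Y) = (-3)^2*Var(X) + 5^2*Var(Y)
= 9*9 + 25*7 = 256

256


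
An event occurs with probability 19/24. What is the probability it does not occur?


P(A') = 1 - P(A) = 1 - 19/24 = 5/24

5/24


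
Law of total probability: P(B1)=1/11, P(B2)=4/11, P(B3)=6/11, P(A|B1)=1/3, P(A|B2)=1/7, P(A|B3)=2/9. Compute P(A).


P(A) = P(A|B1)P(B1) + P(A|B2)P(B2) + P(A|B3)P(B3)
= 1/3*1/11 + 1/7*4/11 + 2/9*6/11
= 1/33 + 4/77 + 4/33 = 47/231

47/231


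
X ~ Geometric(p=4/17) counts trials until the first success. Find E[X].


For geometric (trials until first success), E[X] = 1/p = 1/(4/17) = 17/4

17/4


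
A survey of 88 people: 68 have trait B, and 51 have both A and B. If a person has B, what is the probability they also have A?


P(A|B) = P(A∩B)/P(B) = (51/88)/(68/88) = 51/68 = 3/4

3/4


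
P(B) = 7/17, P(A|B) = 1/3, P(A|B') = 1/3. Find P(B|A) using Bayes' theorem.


P(A) = P(A|B)P(B) + P(A|B')P(B') = 1/3*7/17 + 1/3*10/17 = 1/3
P(B|A) = P(A|B)P(B)/P(A) = (7/51)/(1/3) = 7/17

7/17


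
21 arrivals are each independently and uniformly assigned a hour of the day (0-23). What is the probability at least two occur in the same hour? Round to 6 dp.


P(all different) = prod((24-i)/24 for i=0..20) = 0.000001
P(at least one match) = 1 - 0.000001 = 0.999999

0.999999


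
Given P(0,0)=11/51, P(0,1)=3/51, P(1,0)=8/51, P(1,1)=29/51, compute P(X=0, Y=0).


Read from table: P(X=0, Y=0) = 11/51

11/51


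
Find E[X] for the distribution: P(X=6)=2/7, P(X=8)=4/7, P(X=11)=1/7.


E[X] = sum(x * P(x))
= 6*2/7 + 8*4/7 + 11*1/7
= 55/7

55/7


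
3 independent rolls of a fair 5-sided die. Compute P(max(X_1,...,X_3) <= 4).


P(max <= 4) = P(all X_i <= 4) = (P(X_1 <= 4))^3
= (4/5)^3 = 64/125

64/125


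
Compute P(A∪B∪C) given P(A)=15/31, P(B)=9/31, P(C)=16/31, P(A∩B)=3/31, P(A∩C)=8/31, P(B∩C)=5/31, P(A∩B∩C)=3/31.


P(A∪B∪C) = P(A)+P(B)+P(C) - P(AB)-P(AC)-P(BC) + P(ABC)
= 15/31+9/31+16/31 - 3/31-8/31-5/31 + 3/31
= 27/31

27/31


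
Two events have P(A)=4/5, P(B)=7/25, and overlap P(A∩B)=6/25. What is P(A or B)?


P(A∪B) = P(A) + P(B) - P(A∩B)
= 4/5 + 7/25 - 6/25 = 21/25

21/25


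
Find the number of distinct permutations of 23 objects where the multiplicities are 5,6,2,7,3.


23! = 25852016738884976640000
Denominator: 5!=120 * 6!=720 * 2!=2 * 7!=5040 * 3!=6
Coefficient = 25852016738884976640000 / 5225472000 = 4947307485120

4947307485120


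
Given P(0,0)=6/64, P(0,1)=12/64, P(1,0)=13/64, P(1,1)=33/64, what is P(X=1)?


P(X=1) = P(1,0)+P(1,1) = 13/64 + 33/64 = 46/64 = 23/32

23/32


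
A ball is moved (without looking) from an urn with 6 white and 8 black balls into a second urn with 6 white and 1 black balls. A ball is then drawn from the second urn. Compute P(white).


P(transfer white) = 6/14 = 3/7; P(transfer black) = 4/7
If white transferred: Urn II has 7 white of 8, so P(white|white moved) = 7/8
If black transferred: Urn II has 6 white of 8, so P(white|black moved) = 3/4
By total probability: P(white) = 3/7*7/8 + 4/7*3/4 = 45/56

45/56


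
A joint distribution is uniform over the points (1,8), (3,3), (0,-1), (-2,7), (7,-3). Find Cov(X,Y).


E[X]=9/5, E[Y]=14/5, E[XY]=-18/5
Cov(X,Y) = E[XY] - E[X]E[Y] = -18/5 - 9/5*14/5 = -216/25

-216/25


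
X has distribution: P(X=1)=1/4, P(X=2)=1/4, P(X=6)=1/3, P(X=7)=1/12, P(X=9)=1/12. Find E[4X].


E[4X] = sum(g(x)*P(x))
= 4*1/4 + 8*1/4 + 24*1/3 + 28*1/12 + 36*1/12
= 49/3

49/3


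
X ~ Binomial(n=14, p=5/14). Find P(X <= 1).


P(X<=1) = P(X=0) + P(X=1)
= 22876792454961/11112006825558016 + 12709329141645/793714773254144
= 200807400437991/11112006825558016

200807400437991/11112006825558016


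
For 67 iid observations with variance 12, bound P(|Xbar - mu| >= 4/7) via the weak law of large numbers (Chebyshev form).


Var(Xbar) = Var(X)/n = 12/67
Chebyshev: P(|Xbar-mu| >= 4/7) <= Var(Xbar)/(4/7)^2 = (12/67)/(16/49) = 147/268

147/268


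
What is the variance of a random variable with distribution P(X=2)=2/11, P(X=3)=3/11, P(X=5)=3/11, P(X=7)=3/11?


E[X] = 49/11, E[X^2] = 257/11
Var(X) = E[X^2] - (E[X])^2 = 257/11 - (49/11)^2 = 426/121

426/121


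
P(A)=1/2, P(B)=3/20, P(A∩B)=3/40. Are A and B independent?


P(A)*P(B) = 1/2*3/20 = 3/40
P(A∩B) = 3/40, which equals P(A)P(B), so independent

Yes, A and B are independent


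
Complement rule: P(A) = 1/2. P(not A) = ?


P(A') = 1 - P(A) = 1 - 1/2 = 1/2

1/2


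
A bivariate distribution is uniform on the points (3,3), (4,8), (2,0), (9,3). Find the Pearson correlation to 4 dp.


Cov(X,Y) = 1.2500, Var(X) = 7.2500, Var(Y) = 8.2500
rho = Cov/(sqrt(VarX)*sqrt(VarY)) = 0.1616

0.1616


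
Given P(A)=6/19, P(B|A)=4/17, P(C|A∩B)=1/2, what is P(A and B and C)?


P(A∩B∩C) = P(A) * P(B|A) * P(C|A∩B)
= 6/19 * 4/17 * 1/2
= 24/323 * 1/2 = 12/323

12/323


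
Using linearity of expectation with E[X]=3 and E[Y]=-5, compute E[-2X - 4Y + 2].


E[-2X - 4Y + 2] = -2*E[X] - 4*E[Y] + 2
= (-2)*(3) + (-4)*(-5) + (2)
= -6 + 20 + 2 = 16

16


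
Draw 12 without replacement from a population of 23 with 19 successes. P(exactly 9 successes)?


P(X=9) = C(19,9)*C(4,3) / C(23,12)
= 92378*4 / 1352078
= 369512/1352078 = 44/161

44/161


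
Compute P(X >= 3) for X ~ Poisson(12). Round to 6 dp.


P(X>=3) = 1 - P(X<=2) = 1 - (e^(-12)*12^0/0! + e^(-12)*12^1/1! + e^(-12)*12^2/2!)
≈ 1 - (0.0000061442 + 0.0000737305 + 0.0004423833)
= 1 - 0.0005222580 = 0.9994777420
≈ 0.999478

0.999478


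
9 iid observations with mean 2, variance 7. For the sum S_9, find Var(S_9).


By independence, Var(S_n) = n*Var(X_1) = 9*7 = 63

63


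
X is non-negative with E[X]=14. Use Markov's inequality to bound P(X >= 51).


Markov: P(X >= a) <= E[X]/a
P(X >= 51) <= 14/51

14/51


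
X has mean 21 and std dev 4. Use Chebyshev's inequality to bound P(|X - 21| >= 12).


k = 12/4 = 3
Chebyshev: P(|X-mu| >= k*sigma) <= 1/k^2 = 1/3^2 = 1/9

1/9


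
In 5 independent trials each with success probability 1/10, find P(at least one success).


P(at least one) = 1 - P(none)
P(none) = (1 - 1/10)^5 = (9/10)^5 = 59049/100000
P(at least one) = 1 - 59049/100000 = 40951/100000

40951/100000


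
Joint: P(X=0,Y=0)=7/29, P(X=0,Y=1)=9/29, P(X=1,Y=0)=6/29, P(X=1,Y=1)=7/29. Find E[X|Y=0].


P(Y=0) = 13/29
E[X|Y=0] = (0*7 + 1*6)/13 = 6/13

6/13


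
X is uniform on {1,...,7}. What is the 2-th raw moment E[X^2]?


E[X^2] = (1/7) * sum(x^2 for x=1..7)
= 140/7 = 20

20


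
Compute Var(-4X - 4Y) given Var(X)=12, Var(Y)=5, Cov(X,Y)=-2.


Var(-4X - 4Y) = (-4)^2*Var(X) + (-4)^2*Var(Y) + 2*(-4)*(-4)*Cov(X,Y)
= 16*12 + 16*5 + 32*(-2)
= 192 + 80 - 64 = 208

208


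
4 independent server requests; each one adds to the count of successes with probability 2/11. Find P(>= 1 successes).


P(at least one) = 1 - P(none)
P(none) = (1 - 2/11)^4 = (9/11)^4 = 6561/14641
P(at least one) = 1 - 6561/14641 = 8080/14641

8080/14641


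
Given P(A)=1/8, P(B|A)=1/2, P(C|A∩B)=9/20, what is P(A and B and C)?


P(A∩B∩C) = P(A) * P(B|A) * P(C|A∩B)
= 1/8 * 1/2 * 9/20
= 1/16 * 9/20 = 9/320

9/320


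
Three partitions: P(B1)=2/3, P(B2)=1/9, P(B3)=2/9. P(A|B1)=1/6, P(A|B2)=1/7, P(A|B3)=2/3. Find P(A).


P(A) = P(A|B1)P(B1) + P(A|B2)P(B2) + P(A|B3)P(B3)
= 1/6*2/3 + 1/7*1/9 + 2/3*2/9
= 1/9 + 1/63 + 4/27 = 52/189

52/189


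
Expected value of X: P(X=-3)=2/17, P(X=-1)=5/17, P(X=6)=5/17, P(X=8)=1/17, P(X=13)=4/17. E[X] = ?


E[X] = sum(x * P(x))
= -3*2/17 - 1*5/17 + 6*5/17 + 8*1/17 + 13*4/17
= 79/17

79/17


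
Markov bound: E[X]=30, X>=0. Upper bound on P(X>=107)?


Markov: P(X >= a) <= E[X]/a
P(X >= 107) <= 30/107

30/107


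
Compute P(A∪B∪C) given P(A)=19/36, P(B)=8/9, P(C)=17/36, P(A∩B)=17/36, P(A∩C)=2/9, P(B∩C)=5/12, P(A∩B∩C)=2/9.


P(A∪B∪C) = P(A)+P(B)+P(C) - P(AB)-P(AC)-P(BC) + P(ABC)
= 19/36+8/9+17/36 - 17/36-2/9-5/12 + 2/9
= 1

1


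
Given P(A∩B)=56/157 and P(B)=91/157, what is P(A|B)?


P(A|B) = P(A∩B)/P(B) = (56/157)/(91/157) = 56/91 = 8/13

8/13


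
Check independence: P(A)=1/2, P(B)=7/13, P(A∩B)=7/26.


P(A)*P(B) = 1/2*7/13 = 7/26
P(A∩B) = 7/26, which equals P(A)P(B), so independent

Yes, A and B are independent


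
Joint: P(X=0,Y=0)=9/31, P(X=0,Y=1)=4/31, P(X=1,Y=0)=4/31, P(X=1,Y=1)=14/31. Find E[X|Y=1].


P(Y=1) = 18/31
E[X|Y=1] = (0*4 + 1*14)/18 = 14/18 = 7/9

7/9


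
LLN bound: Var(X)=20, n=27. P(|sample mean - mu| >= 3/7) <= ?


Var(Xbar) = Var(X)/n = 20/27
Chebyshev: P(|Xbar-mu| >= 3/7) <= Var(Xbar)/(3/7)^2 = (20/27)/(9/49) = 980/243
Bound exceeds 1, so trivial bound: 1

1


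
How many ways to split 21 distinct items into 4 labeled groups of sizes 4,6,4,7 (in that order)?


21! = 51090942171709440000
Denominator: 4!=24 * 6!=720 * 4!=24 * 7!=5040
Coefficient = 51090942171709440000 / 2090188800 = 24443218800

24443218800


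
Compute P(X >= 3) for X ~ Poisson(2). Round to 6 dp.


P(X>=3) = 1 - P(X<=2) = 1 - (e^(-2)*2^0/0! + e^(-2)*2^1/1! + e^(-2)*2^2/2!)
≈ 1 - (0.1353352832 + 0.2706705665 + 0.2706705665)
= 1 - 0.6766764162 = 0.3233235838
≈ 0.323324

0.323324


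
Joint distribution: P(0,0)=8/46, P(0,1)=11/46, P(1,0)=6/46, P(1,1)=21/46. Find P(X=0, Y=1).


Read from table: P(X=0, Y=1) = 11/46

11/46


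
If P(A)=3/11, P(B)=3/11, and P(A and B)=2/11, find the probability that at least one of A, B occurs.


P(A∪B) = P(A) + P(B) - P(A∩B)
= 3/11 + 3/11 - 2/11 = 4/11

4/11


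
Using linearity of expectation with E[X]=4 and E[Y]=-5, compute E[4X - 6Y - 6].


E[4X - 6Y - 6] = 4*E[X] - 6*E[Y] - 6
= (4)*(4) + (-6)*(-5) + (-6)
= 16 + 30 - 6 = 40

40


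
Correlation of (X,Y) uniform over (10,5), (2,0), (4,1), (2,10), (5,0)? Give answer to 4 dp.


Cov(X,Y) = 0.0800, Var(X) = 8.6400, Var(Y) = 14.9600
rho = Cov/(sqrt(VarX)*sqrt(VarY)) = 0.0070

0.0070


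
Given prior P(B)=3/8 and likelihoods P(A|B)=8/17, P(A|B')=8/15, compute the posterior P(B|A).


P(A) = P(A|B)P(B) + P(A|B')P(B') = 8/17*3/8 + 8/15*5/8 = 26/51
P(B|A) = P(A|B)P(B)/P(A) = (3/17)/(26/51) = 9/26

9/26


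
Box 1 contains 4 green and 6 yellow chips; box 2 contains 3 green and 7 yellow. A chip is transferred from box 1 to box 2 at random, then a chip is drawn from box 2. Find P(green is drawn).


P(transfer green) = 4/10 = 2/5; P(transfer yellow) = 3/5
If green transferred: Urn II has 4 green of 11, so P(green|green moved) = 4/11
If yellow transferred: Urn II has 3 green of 11, so P(green|yellow moved) = 3/11
By total probability: P(green) = 2/5*4/11 + 3/5*3/11 = 17/55

17/55


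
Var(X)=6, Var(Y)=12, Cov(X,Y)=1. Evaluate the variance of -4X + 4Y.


Var(-4X + 4Y) = (-4)^2*Var(X) + 4^2*Var(Y) + 2*(-4)*4*Cov(X,Y)
= 16*6 + 16*12 - 32*1
= 96 + 192 - 32 = 256

256


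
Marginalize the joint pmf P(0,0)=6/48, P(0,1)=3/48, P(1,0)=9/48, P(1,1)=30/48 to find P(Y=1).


P(Y=1) = P(0,1)+P(1,1) = 3/48 + 30/48 = 33/48 = 11/16

11/16


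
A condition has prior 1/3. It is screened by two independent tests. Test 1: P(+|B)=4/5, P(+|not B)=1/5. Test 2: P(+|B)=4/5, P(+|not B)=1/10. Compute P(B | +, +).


After test 1: P(+) = 4/5*1/3 + 1/5*2/3 = 2/5
P(B|+) = (4/15)/(2/5) = 2/3
After test 2 (use post1 as new prior): P(+) = 4/5*2/3 + 1/10*1/3 = 17/30
P(B|+,+) = (8/15)/(17/30) = 16/17

16/17


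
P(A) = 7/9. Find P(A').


P(A') = 1 - P(A) = 1 - 7/9 = 2/9

2/9


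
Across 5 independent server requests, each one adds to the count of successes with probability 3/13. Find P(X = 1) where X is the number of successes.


P(X=1) = C(5,1) * p^1 * (1-p)^4
= 5 * 3/13 * 10000/28561
= 150000/371293

150000/371293


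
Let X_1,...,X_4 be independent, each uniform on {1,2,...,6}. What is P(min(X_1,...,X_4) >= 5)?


P(min >= 5) = P(all X_i >= 5) = (P(X_1 >= 5))^4
= (2/6)^4 = (1/3)^4 = 1/81

1/81


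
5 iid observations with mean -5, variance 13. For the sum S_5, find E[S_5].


E[S_n] = n*E[X_1] = 5*-5 = -25

-25


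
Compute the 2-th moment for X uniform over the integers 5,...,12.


E[X^2] = (1/8) * sum(x^2 for x=5..12)
= 620/8 = 155/2

155/2


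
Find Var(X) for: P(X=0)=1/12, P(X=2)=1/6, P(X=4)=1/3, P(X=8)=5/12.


E[X] = 5, E[X^2] = 98/3
Var(X) = E[X^2] - (E[X])^2 = 98/3 - (5)^2 = 23/3

23/3


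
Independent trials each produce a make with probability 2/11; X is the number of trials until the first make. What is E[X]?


For geometric (trials until first success), E[X] = 1/p = 1/(2/11) = 11/2

11/2


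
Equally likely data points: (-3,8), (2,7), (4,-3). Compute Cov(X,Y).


E[X]=1, E[Y]=4, E[XY]=-22/3
Cov(X,Y) = E[XY] - E[X]E[Y] = -22/3 - 1*4 = -34/3

-34/3


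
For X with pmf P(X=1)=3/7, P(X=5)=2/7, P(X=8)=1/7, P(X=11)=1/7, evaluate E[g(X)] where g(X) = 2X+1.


E[2X+1] = sum(g(x)*P(x))
= 3*3/7 + 11*2/7 + 17*1/7 + 23*1/7
= 71/7

71/7


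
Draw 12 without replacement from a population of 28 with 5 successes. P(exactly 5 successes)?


P(X=5) = C(5,5)*C(23,7) / C(28,12)
= 1*245157 / 30421755
= 245157/30421755 = 11/1365

11/1365


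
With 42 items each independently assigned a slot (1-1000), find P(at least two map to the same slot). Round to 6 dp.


P(all different) = prod((1000-i)/1000 for i=0..41) = 0.417628
P(at least one match) = 1 - 0.417628 = 0.582372

0.582372


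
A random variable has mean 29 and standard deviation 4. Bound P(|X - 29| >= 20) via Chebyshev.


k = 20/4 = 5
Chebyshev: P(|X-mu| >= k*sigma) <= 1/k^2 = 1/5^2 = 1/25

1/25


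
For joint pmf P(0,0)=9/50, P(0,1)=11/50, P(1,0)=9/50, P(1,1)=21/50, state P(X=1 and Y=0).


Read from table: P(X=1, Y=0) = 9/50

9/50


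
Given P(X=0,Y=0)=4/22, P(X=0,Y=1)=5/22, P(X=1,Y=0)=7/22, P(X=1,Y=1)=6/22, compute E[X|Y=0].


P(Y=0) = 11/22
E[X|Y=0] = (0*4 + 1*7)/11 = 7/11

7/11


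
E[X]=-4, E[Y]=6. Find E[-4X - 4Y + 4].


E[-4X - 4Y + 4] = -4*E[X] - 4*E[Y] + 4
= (-4)*(-4) + (-4)*(6) + (4)
= 16 - 24 + 4 = -4

-4


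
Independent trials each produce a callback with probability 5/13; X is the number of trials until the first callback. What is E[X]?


For geometric (trials until first success), E[X] = 1/p = 1/(5/13) = 13/5

13/5


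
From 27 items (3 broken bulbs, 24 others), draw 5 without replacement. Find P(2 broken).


P(X=2) = C(3,2)*C(24,3) / C(27,5)
= 3*2024 / 80730
= 6072/80730 = 44/585

44/585


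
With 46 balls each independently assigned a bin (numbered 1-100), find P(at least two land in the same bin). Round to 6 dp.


P(all different) = prod((100-i)/100 for i=0..45) = 0.000004
P(at least one match) = 1 - 0.000004 = 0.999996

0.999996


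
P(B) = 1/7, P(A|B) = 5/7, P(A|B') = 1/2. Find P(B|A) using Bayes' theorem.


P(A) = P(A|B)P(B) + P(A|B')P(B') = 5/7*1/7 + 1/2*6/7 = 26/49
P(B|A) = P(A|B)P(B)/P(A) = (5/49)/(26/49) = 5/26

5/26


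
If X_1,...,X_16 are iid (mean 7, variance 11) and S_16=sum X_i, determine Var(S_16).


By independence, Var(S_n) = n*Var(X_1) = 16*11 = 176

176


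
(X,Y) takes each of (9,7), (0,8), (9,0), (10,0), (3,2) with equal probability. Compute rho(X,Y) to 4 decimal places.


Cov(X,Y) = -7.2800, Var(X) = 15.7600, Var(Y) = 11.8400
rho = Cov/(sqrt(VarX)*sqrt(VarY)) = -0.5329

-0.5329


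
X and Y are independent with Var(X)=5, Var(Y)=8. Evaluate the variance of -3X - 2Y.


Independence => Cov(X,Y)=0
Var(-3X - 2Y) = (-3)^2*Var(X) + (-2)^2*Var(Y)
= 9*5 + 4*8 = 77

77


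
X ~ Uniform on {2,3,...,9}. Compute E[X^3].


E[X^3] = (1/8) * sum(x^3 for x=2..9)
= 2024/8 = 253

253


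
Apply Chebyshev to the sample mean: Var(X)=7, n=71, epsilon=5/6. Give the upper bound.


Var(Xbar) = Var(X)/n = 7/71
Chebyshev: P(|Xbar-mu| >= 5/6) <= Var(Xbar)/(5/6)^2 = (7/71)/(25/36) = 252/1775

252/1775


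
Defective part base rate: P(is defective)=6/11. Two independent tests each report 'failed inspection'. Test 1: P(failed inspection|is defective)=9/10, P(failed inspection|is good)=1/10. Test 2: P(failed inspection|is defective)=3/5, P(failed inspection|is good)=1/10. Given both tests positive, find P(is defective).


After test 1: P(+) = 9/10*6/11 + 1/10*5/11 = 59/110
P(B|+) = (27/55)/(59/110) = 54/59
After test 2 (use post1 as new prior): P(+) = 3/5*54/59 + 1/10*5/59 = 329/590
P(B|+,+) = (162/295)/(329/590) = 324/329

324/329


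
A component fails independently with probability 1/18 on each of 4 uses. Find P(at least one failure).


P(at least one) = 1 - P(none)
P(none) = (1 - 1/18)^4 = (17/18)^4 = 83521/104976
P(at least one) = 1 - 83521/104976 = 21455/104976

21455/104976


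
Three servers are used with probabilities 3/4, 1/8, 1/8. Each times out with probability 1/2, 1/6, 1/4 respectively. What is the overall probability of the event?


P(A) = P(A|B1)P(B1) + P(A|B2)P(B2) + P(A|B3)P(B3)
= 1/2*3/4 + 1/6*1/8 + 1/4*1/8
= 3/8 + 1/48 + 1/32 = 41/96

41/96


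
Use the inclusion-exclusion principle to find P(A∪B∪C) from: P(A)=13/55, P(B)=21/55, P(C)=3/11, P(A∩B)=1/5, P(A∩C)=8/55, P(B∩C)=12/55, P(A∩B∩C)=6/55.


P(A∪B∪C) = P(A)+P(B)+P(C) - P(AB)-P(AC)-P(BC) + P(ABC)
= 13/55+21/55+3/11 - 1/5-8/55-12/55 + 6/55
= 24/55

24/55


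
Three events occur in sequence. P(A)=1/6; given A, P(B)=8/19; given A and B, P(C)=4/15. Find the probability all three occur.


P(A∩B∩C) = P(A) * P(B|A) * P(C|A∩B)
= 1/6 * 8/19 * 4/15
= 4/57 * 4/15 = 16/855

16/855


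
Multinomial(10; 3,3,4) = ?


10! = 3628800
Denominator: 3!=6 * 3!=6 * 4!=24
Coefficient = 3628800 / 864 = 4200

4200


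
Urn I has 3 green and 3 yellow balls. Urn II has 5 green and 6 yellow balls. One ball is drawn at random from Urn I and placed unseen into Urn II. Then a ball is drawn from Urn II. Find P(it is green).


P(transfer green) = 3/6 = 1/2; P(transfer yellow) = 1/2
If green transferred: Urn II has 6 green of 12, so P(green|green moved) = 1/2
If yellow transferred: Urn II has 5 green of 12, so P(green|yellow moved) = 5/12
By total probability: P(green) = 1/2*1/2 + 1/2*5/12 = 11/24

11/24


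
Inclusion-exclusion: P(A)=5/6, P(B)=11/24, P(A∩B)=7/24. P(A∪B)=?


P(A∪B) = P(A) + P(B) - P(A∩B)
= 5/6 + 11/24 - 7/24 = 1

1


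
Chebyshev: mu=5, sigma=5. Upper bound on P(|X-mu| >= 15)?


k = 15/5 = 3
Chebyshev: P(|X-mu| >= k*sigma) <= 1/k^2 = 1/3^2 = 1/9

1/9


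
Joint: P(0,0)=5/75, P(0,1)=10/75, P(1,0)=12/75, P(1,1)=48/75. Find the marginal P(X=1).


P(X=1) = P(1,0)+P(1,1) = 12/75 + 48/75 = 60/75 = 4/5

4/5


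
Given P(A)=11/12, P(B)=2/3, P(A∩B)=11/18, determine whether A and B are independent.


P(A)*P(B) = 11/12*2/3 = 11/18
P(A∩B) = 11/18, which equals P(A)P(B), so independent

Yes, A and B are independent


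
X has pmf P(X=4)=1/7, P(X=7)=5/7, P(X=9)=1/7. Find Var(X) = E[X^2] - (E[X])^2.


E[X] = 48/7, E[X^2] = 342/7
Var(X) = E[X^2] - (E[X])^2 = 342/7 - (48/7)^2 = 90/49

90/49


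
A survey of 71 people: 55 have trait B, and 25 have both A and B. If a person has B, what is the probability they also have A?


P(A|B) = P(A∩B)/P(B) = (25/71)/(55/71) = 25/55 = 5/11

5/11


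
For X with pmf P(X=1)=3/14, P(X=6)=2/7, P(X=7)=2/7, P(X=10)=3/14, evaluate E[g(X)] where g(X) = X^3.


E[X^3] = sum(g(x)*P(x))
= 1*3/14 + 216*2/7 + 343*2/7 + 1000*3/14
= 5239/14

5239/14


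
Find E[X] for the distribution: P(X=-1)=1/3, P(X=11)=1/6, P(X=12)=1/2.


E[X] = sum(x * P(x))
= -1*1/3 + 11*1/6 + 12*1/2
= 15/2

15/2


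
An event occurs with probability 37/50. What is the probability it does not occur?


P(A') = 1 - P(A) = 1 - 37/50 = 13/50

13/50


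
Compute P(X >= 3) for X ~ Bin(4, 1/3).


P(X>=3) = P(X=3) + P(X=4)
= 8/81 + 1/81
= 1/9

1/9


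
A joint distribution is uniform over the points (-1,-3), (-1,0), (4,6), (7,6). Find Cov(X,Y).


E[X]=9/4, E[Y]=9/4, E[XY]=69/4
Cov(X,Y) = E[XY] - E[X]E[Y] = 69/4 - 9/4*9/4 = 195/16

195/16


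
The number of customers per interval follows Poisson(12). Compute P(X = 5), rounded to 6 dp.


P(X=5) = e^(-12) * 12^5 / 5!
≈ 0.000006144212353 * 248832 / 120
≈ 0.012741

0.012741


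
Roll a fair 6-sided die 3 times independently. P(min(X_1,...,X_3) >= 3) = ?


P(min >= 3) = P(all X_i >= 3) = (P(X_1 >= 3))^3
= (4/6)^3 = (2/3)^3 = 8/27

8/27


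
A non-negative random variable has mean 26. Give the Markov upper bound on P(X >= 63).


Markov: P(X >= a) <= E[X]/a
P(X >= 63) <= 26/63

26/63


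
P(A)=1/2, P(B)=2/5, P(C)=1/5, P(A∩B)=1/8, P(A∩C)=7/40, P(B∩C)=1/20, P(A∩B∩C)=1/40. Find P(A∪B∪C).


P(A∪B∪C) = P(A)+P(B)+P(C) - P(AB)-P(AC)-P(BC) + P(ABC)
= 1/2+2/5+1/5 - 1/8-7/40-1/20 + 1/40
= 31/40

31/40


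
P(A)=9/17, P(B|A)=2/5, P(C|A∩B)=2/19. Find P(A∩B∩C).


P(A∩B∩C) = P(A) * P(B|A) * P(C|A∩B)
= 9/17 * 2/5 * 2/19
= 18/85 * 2/19 = 36/1615

36/1615


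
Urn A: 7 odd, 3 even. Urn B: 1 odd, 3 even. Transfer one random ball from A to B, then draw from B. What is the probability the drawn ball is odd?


P(transfer odd) = 7/10; P(transfer even) = 3/10
If odd transferred: Urn II has 2 odd of 5, so P(odd|odd moved) = 2/5
If even transferred: Urn II has 1 odd of 5, so P(odd|even moved) = 1/5
By total probability: P(odd) = 7/10*2/5 + 3/10*1/5 = 17/50

17/50


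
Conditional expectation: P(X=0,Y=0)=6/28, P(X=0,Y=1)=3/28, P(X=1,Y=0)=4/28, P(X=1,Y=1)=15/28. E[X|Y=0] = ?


P(Y=0) = 10/28
E[X|Y=0] = (0*6 + 1*4)/10 = 4/10 = 2/5

2/5


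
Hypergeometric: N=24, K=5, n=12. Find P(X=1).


P(X=1) = C(5,1)*C(19,11) / C(24,12)
= 5*75582 / 2704156
= 377910/2704156 = 45/322

45/322


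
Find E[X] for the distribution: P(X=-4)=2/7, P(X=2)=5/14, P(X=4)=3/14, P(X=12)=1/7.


E[X] = sum(x * P(x))
= -4*2/7 + 2*5/14 + 4*3/14 + 12*1/7
= 15/7

15/7


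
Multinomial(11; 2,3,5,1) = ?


11! = 39916800
Denominator: 2!=2 * 3!=6 * 5!=120 * 1!=1
Coefficient = 39916800 / 1440 = 27720

27720


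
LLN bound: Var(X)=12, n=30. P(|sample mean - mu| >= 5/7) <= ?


Var(Xbar) = Var(X)/n = 12/30
Chebyshev: P(|Xbar-mu| >= 5/7) <= Var(Xbar)/(5/7)^2 = (2/5)/(25/49) = 98/125

98/125


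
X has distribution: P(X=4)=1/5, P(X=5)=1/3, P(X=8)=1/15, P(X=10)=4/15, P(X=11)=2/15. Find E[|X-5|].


E[|X-5|] = sum(g(x)*P(x))
= 1*1/5 + 0*1/3 + 3*1/15 + 5*4/15 + 6*2/15
= 38/15

38/15


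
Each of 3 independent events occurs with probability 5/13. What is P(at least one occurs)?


P(at least one) = 1 - P(none)
P(none) = (1 - 5/13)^3 = (8/13)^3 = 512/2197
P(at least one) = 1 - 512/2197 = 1685/2197

1685/2197


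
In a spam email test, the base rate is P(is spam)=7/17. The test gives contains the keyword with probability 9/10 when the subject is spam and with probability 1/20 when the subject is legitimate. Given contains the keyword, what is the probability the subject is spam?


P(A) = P(A|B)P(B) + P(A|B')P(B') = 9/10*7/17 + 1/20*10/17 = 2/5
P(B|A) = P(A|B)P(B)/P(A) = (63/170)/(2/5) = 63/68

63/68


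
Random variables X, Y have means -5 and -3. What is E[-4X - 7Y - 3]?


E[-4X - 7Y - 3] = -4*E[X] - 7*E[Y] - 3
= (-4)*(-5) + (-7)*(-3) + (-3)
= 20 + 21 - 3 = 38

38


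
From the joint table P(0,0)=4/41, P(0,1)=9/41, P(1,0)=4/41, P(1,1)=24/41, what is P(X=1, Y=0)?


Read from table: P(X=1, Y=0) = 4/41

4/41


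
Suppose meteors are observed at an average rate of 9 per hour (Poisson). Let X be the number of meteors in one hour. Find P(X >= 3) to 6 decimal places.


P(X>=3) = 1 - P(X<=2) = 1 - (e^(-9)*9^0/0! + e^(-9)*9^1/1! + e^(-9)*9^2/2!)
≈ 1 - (0.0001234098 + 0.0011106882 + 0.0049980971)
= 1 - 0.0062321951 = 0.9937678049
≈ 0.993768

0.993768


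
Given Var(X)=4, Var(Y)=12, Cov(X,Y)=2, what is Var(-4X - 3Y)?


Var(-4X - 3Y) = (-4)^2*Var(X) + (-3)^2*Var(Y) + 2*(-4)*(-3)*Cov(X,Y)
= 16*4 + 9*12 + 24*2
= 64 + 108 + 48 = 220

220


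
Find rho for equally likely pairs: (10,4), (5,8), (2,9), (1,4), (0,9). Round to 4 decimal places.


Cov(X,Y) = -4.0800, Var(X) = 13.0400, Var(Y) = 5.3600
rho = Cov/(sqrt(VarX)*sqrt(VarY)) = -0.4880

-0.4880


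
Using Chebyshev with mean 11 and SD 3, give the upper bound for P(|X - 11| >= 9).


k = 9/3 = 3
Chebyshev: P(|X-mu| >= k*sigma) <= 1/k^2 = 1/3^2 = 1/9

1/9


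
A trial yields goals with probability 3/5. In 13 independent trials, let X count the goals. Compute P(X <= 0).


P(X<=0) = P(X=0)
= 8192/1220703125
= 8192/1220703125

8192/1220703125


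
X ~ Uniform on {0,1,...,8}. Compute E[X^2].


E[X^2] = (1/9) * sum(x^2 for x=0..8)
= 204/9 = 68/3

68/3


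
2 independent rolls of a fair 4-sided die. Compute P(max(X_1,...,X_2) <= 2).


P(max <= 2) = P(all X_i <= 2) = (P(X_1 <= 2))^2
= (2/4)^2 = (1/2)^2 = 1/4

1/4


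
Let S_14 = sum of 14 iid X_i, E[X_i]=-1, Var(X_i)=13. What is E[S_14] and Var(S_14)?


E[S_n] = n*mu = 14*-1 = -14
Var(S_n) = n*sigma^2 = 14*13 = 182

E[S_14]=-14, Var(S_14)=182


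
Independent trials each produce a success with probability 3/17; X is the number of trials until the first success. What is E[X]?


For geometric (trials until first success), E[X] = 1/p = 1/(3/17) = 17/3

17/3


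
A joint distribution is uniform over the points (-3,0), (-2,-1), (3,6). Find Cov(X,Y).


E[X]=-2/3, E[Y]=5/3, E[XY]=20/3
Cov(X,Y) = E[XY] - E[X]E[Y] = 20/3 + 2/3*5/3 = 70/9

70/9


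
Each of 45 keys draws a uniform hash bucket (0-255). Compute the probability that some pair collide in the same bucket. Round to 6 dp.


P(all different) = prod((256-i)/256 for i=0..44) = 0.016358
P(at least one match) = 1 - 0.016358 = 0.983642

0.983642


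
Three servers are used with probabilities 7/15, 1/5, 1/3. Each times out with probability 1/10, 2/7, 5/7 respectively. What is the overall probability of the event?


P(A) = P(A|B1)P(B1) + P(A|B2)P(B2) + P(A|B3)P(B3)
= 1/10*7/15 + 2/7*1/5 + 5/7*1/3
= 7/150 + 2/35 + 5/21 = 359/1050

359/1050


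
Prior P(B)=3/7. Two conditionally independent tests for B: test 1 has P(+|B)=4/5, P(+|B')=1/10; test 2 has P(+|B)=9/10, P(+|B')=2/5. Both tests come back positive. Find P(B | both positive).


After test 1: P(+) = 4/5*3/7 + 1/10*4/7 = 2/5
P(B|+) = (12/35)/(2/5) = 6/7
After test 2 (use post1 as new prior): P(+) = 9/10*6/7 + 2/5*1/7 = 29/35
P(B|+,+) = (27/35)/(29/35) = 27/29

27/29


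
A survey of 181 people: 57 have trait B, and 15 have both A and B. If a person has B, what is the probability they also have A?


P(A|B) = P(A∩B)/P(B) = (15/181)/(57/181) = 15/57 = 5/19

5/19


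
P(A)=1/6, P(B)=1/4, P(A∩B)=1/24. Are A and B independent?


P(A)*P(B) = 1/6*1/4 = 1/24
P(A∩B) = 1/24, which equals P(A)P(B), so independent

Yes, A and B are independent


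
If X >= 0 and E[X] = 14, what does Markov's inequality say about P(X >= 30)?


Markov: P(X >= a) <= E[X]/a
P(X >= 30) <= 14/30 = 7/15

7/15


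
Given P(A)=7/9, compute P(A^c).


P(A') = 1 - P(A) = 1 - 7/9 = 2/9

2/9
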